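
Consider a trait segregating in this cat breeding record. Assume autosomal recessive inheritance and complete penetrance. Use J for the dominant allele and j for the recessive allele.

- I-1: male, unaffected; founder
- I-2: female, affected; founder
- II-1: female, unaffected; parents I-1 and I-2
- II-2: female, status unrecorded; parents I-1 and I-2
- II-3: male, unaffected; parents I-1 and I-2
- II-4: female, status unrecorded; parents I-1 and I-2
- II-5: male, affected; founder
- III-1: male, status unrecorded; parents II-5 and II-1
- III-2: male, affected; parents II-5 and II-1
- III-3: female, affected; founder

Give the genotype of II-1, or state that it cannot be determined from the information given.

From phenotype alone, II-1 is JJ or Jj.
II-1 is unaffected so carries J and received j from I-2 (jj), so II-1 is Jj.

Jj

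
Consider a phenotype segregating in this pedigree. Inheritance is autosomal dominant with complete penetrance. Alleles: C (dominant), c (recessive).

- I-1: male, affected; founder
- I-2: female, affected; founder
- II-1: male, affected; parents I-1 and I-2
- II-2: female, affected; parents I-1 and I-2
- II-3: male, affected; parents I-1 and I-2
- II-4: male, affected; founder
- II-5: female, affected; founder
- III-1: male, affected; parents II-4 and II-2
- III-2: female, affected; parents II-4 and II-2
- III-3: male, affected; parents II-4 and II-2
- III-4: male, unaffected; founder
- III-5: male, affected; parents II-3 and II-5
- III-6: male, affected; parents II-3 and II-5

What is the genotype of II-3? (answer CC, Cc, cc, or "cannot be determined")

II-3's phenotype allows CC or Cc, and no parent or child forces a single allele at both positions; consistent genotype assignments exist with II-3 as CC or Cc.

cannot be determined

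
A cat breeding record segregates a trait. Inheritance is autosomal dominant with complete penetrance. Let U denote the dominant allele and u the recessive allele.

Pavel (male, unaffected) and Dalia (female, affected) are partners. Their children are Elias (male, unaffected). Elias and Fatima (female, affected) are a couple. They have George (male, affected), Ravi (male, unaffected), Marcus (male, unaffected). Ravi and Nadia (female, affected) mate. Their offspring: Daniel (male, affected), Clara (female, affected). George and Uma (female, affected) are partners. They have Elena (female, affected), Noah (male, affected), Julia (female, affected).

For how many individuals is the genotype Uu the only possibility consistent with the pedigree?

5

Obligate heterozygotes: Dalia is affected so carries U and passed u to Elias (uu), so Dalia is Uu; Fatima is affected so carries U and passed u to Ravi (uu), so Fatima is Uu; George is affected so carries U and received u from Elias (uu), so George is Uu; Daniel is affected so carries U and received u from Ravi (uu), so Daniel is Uu; Clara is affected so carries U and received u from Ravi (uu), so Clara is Uu.
Every other individual is either homozygous by phenotype or has at least one consistent homozygous assignment, so the count is 5.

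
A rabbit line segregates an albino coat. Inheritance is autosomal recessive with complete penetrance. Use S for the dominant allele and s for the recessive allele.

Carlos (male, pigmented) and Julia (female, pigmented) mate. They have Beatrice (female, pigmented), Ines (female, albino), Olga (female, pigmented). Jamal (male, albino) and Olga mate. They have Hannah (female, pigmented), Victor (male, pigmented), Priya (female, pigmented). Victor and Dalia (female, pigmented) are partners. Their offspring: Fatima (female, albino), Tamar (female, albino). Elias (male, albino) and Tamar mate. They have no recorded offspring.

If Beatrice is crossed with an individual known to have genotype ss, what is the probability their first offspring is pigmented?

2/3

Carlos is pigmented so carries S and passed s to Ines (ss), so Carlos is Ss.
Julia is pigmented so carries S and passed s to Ines (ss), so Julia is Ss.
Beatrice is a pigmented offspring of Carlos (Ss) × Julia (Ss), whose cross gives 1/4 SS : 1/2 Ss : 1/4 ss; conditioning on being pigmented, Beatrice is SS with probability 1/3, Ss with probability 2/3.
Summing over parental genotype combinations, P(offspring is pigmented) = 1/3·1 + 2/3·1/2 = 2/3.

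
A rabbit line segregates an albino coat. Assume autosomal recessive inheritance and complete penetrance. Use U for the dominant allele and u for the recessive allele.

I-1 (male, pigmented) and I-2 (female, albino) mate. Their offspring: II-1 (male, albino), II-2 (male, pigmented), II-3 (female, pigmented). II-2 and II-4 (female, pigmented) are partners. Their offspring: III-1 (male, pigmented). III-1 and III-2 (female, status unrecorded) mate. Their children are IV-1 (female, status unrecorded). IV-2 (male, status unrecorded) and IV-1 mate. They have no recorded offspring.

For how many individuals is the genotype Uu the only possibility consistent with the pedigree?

Obligate heterozygotes: I-1 is pigmented so carries U and passed u to II-1 (uu), so I-1 is Uu; II-2 is pigmented so carries U and received u from I-2 (uu), so II-2 is Uu; II-3 is pigmented so carries U and received u from I-2 (uu), so II-3 is Uu.
Every other individual is either homozygous by phenotype or has at least one consistent homozygous assignment, so the count is 3.

3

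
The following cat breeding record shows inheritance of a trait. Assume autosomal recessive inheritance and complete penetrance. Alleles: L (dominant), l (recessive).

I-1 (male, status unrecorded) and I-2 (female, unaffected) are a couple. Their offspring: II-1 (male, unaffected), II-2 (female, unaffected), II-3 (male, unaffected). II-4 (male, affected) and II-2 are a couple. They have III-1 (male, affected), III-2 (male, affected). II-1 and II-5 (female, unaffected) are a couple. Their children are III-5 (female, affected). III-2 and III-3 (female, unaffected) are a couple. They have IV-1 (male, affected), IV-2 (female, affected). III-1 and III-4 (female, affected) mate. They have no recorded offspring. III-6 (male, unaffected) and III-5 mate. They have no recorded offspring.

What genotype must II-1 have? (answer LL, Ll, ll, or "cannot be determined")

From phenotype alone, II-1 is LL or Ll.
II-1 is unaffected so carries L and passed l to III-5 (ll), so II-1 is Ll.

Ll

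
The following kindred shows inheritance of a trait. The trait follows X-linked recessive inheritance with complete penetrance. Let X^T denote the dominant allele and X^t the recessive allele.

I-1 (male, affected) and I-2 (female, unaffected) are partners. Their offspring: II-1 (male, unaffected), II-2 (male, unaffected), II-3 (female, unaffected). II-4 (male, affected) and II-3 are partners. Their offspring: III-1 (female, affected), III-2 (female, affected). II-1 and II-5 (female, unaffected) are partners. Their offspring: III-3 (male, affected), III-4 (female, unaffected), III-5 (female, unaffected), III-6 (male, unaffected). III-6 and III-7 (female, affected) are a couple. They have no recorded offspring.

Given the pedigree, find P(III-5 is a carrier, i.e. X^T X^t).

II-1 is unaffected, so II-1 is X^T Y.
II-5 is unaffected so carries T and passed t to III-3 (X^t Y), so II-5 is X^T X^t.
Their cross gives offspring ratios 1/2 X^T X^T : 1/2 X^T X^t. Conditioning on III-5 being unaffected, P(X^T X^t) = 1/2 / 1 = 1/2.

1/2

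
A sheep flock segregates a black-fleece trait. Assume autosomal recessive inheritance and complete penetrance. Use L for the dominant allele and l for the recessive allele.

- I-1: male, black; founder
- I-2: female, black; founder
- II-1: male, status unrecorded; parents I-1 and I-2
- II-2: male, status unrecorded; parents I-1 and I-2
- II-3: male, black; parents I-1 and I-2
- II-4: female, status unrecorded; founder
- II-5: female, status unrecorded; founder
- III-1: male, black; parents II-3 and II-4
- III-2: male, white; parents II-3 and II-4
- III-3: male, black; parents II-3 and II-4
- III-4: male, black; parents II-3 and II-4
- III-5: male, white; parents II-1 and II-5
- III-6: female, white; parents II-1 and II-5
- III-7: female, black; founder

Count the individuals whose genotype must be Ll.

4

Obligate heterozygotes: II-4 passed L to III-2 (Ll, whose l came from II-3) and passed l to III-1 (ll), so II-4 is Ll; III-2 is white so carries L and received l from II-3 (ll), so III-2 is Ll; III-5 is white so carries L and received l from II-1 (ll), so III-5 is Ll; III-6 is white so carries L and received l from II-1 (ll), so III-6 is Ll.
Every other individual is either homozygous by phenotype or has at least one consistent homozygous assignment, so the count is 4.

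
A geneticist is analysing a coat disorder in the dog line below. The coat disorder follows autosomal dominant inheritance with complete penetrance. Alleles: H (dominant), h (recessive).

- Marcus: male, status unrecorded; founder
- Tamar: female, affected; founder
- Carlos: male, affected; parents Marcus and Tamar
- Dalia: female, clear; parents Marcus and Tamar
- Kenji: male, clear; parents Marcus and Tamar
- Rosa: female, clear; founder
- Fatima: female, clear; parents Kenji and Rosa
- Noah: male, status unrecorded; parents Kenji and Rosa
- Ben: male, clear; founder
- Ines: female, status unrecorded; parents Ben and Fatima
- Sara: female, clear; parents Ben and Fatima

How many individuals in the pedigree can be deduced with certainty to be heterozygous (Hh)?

Obligate heterozygotes: Tamar is affected so carries H and passed h to Dalia (hh), so Tamar is Hh.
Every other individual is either homozygous by phenotype or has at least one consistent homozygous assignment, so the count is 1.

1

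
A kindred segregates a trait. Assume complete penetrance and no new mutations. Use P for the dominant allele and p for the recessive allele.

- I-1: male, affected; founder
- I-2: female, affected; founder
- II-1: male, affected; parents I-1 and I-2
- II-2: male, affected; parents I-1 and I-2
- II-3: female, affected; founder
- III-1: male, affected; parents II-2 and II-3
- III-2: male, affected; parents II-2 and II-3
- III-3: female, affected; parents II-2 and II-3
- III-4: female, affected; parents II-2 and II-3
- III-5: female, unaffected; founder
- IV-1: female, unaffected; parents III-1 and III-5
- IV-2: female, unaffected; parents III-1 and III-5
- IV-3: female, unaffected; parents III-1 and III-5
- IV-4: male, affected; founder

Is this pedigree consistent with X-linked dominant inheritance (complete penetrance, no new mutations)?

No

Under X-linked dominant, IV-1 (unaffected, female) cannot arise from III-1 (affected) × III-5 (unaffected).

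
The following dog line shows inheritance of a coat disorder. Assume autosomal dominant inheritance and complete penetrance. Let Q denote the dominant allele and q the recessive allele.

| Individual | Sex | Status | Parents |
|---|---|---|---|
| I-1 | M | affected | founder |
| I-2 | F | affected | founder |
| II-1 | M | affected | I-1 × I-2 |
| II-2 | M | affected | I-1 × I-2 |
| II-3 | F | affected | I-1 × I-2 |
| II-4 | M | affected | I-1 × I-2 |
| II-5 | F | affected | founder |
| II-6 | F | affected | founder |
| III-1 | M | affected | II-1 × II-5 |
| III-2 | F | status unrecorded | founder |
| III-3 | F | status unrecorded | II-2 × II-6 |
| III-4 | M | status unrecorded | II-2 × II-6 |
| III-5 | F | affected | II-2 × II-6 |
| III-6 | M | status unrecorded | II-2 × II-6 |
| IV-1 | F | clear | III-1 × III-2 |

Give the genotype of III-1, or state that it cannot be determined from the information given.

From phenotype alone, III-1 is QQ or Qq.
III-1 is affected so carries Q and passed q to IV-1 (qq), so III-1 is Qq.

Qq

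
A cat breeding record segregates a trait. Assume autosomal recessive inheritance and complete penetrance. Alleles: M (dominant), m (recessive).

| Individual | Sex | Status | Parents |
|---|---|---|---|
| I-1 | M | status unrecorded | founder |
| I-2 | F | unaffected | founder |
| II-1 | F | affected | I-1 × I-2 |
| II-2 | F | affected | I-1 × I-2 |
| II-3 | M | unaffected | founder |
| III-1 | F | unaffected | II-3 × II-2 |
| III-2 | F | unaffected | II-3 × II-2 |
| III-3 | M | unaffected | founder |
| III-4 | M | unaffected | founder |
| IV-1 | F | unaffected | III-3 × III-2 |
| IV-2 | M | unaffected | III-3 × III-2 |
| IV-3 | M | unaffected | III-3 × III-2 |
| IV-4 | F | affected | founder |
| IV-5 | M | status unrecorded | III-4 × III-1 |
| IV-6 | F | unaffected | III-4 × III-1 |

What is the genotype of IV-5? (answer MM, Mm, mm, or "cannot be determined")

IV-5's phenotype is unrecorded, and no parent or child forces a single allele at both positions; consistent genotype assignments exist with IV-5 as MM or Mm or mm.

cannot be determined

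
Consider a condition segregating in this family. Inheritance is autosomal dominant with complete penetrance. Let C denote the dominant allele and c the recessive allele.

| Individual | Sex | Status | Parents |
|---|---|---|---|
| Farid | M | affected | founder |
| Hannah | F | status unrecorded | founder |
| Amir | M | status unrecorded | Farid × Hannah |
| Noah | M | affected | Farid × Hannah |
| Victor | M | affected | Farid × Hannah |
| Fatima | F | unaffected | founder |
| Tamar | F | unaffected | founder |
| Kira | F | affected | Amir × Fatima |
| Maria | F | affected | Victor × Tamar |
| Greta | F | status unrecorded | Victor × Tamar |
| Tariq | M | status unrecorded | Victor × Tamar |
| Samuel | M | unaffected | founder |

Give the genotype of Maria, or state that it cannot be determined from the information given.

From phenotype alone, Maria is CC or Cc.
Maria is affected so carries C and received c from Tamar (cc), so Maria is Cc.

Cc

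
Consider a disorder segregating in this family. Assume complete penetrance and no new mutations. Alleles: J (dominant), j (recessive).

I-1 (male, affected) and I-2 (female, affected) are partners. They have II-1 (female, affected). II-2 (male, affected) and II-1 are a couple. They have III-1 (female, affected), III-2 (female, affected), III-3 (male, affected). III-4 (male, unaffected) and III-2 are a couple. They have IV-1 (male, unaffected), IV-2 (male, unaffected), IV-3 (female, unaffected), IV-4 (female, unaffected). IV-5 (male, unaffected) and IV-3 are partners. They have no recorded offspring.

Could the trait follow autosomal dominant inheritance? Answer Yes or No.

Yes

A consistent assignment under autosomal dominant exists: I-1 JJ, I-2 JJ, II-1 JJ, II-2 Jj, III-1 JJ, III-2 Jj, III-3 JJ, III-4 jj, IV-1 jj, IV-2 jj, IV-3 jj, IV-4 jj, IV-5 jj.
In this assignment every recorded phenotype matches its genotype and every non-founder's genotype is obtainable from its parents' genotypes, so the pedigree is consistent.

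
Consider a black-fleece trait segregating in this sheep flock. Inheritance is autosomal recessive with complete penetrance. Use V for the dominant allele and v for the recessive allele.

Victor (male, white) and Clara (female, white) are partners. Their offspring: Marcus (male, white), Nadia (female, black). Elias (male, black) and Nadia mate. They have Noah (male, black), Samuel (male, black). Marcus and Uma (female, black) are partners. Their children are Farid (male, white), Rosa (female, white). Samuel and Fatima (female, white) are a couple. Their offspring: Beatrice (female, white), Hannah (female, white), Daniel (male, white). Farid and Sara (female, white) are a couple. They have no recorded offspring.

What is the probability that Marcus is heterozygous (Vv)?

1/3

Victor is white so carries V and passed v to Nadia (vv), so Victor is Vv.
Clara is white so carries V and passed v to Nadia (vv), so Clara is Vv.
Their cross gives offspring ratios 1/4 VV : 1/2 Vv : 1/4 vv. Conditioning on Marcus being white, P(Vv) = 1/2 / 3/4 = 2/3 before taking Marcus's own offspring into account.
Uma is black, so Uma is vv.
Now use Marcus's offspring. Probability of each recorded status — white son Farid: 1/2 if Marcus is Vv, 1 if VV; white daughter Rosa: 1/2 if Marcus is Vv, 1 if VV.
Bayes: P(Vv) = 2/3·1/4 / (2/3·1/4 + 1/3·1) = 1/3.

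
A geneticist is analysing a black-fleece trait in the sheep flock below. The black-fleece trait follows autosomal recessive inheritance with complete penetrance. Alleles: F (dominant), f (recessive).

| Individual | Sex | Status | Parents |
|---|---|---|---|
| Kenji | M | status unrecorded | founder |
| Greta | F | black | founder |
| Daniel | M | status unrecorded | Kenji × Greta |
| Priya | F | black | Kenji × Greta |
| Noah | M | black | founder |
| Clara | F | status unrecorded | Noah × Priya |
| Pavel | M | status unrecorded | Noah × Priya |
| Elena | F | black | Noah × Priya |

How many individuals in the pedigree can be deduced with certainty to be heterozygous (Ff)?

No individual's genotype is forced to Ff by the pedigree, so the count is 0.

0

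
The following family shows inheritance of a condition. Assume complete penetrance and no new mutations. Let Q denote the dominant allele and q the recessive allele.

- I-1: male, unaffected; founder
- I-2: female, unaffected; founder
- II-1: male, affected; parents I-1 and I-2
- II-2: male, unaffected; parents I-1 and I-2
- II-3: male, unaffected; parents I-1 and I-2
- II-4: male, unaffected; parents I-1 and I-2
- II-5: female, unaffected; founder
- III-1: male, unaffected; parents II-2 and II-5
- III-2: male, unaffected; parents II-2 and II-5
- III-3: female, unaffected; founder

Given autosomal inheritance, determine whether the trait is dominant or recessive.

recessive

I-1 and I-2 are both unaffected yet have an affected child II-1. Under dominance, an affected child requires at least one affected parent, so the trait cannot be dominant.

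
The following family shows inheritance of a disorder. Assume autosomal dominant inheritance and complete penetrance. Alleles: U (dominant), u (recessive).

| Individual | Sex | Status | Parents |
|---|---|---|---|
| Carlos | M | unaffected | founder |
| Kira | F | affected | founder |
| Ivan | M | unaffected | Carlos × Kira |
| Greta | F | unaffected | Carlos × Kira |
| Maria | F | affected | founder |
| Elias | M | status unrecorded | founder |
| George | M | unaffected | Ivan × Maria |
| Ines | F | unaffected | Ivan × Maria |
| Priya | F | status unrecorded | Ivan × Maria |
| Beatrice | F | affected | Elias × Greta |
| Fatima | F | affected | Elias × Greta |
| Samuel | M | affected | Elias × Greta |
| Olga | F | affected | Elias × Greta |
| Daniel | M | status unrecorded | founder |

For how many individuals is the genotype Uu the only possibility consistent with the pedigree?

6

Obligate heterozygotes: Kira is affected so carries U and passed u to Ivan (uu), so Kira is Uu; Maria is affected so carries U and passed u to George (uu), so Maria is Uu; Beatrice is affected so carries U and received u from Greta (uu), so Beatrice is Uu; Fatima is affected so carries U and received u from Greta (uu), so Fatima is Uu; Samuel is affected so carries U and received u from Greta (uu), so Samuel is Uu; Olga is affected so carries U and received u from Greta (uu), so Olga is Uu.
Every other individual is either homozygous by phenotype or has at least one consistent homozygous assignment, so the count is 6.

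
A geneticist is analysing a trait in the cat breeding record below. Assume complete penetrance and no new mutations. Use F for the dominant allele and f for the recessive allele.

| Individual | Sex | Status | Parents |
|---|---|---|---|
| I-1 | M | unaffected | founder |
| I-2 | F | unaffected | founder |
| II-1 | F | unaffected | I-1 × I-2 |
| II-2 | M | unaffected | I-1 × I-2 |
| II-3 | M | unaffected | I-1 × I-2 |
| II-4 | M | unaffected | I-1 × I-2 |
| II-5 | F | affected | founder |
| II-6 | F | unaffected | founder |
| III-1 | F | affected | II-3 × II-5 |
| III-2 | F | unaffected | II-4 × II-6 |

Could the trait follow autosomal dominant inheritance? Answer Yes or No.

Yes

A consistent assignment under autosomal dominant exists: I-1 ff, I-2 ff, II-1 ff, II-2 ff, II-3 ff, II-4 ff, II-5 FF, II-6 ff, III-1 Ff, III-2 ff.
In this assignment every recorded phenotype matches its genotype and every non-founder's genotype is obtainable from its parents' genotypes, so the pedigree is consistent.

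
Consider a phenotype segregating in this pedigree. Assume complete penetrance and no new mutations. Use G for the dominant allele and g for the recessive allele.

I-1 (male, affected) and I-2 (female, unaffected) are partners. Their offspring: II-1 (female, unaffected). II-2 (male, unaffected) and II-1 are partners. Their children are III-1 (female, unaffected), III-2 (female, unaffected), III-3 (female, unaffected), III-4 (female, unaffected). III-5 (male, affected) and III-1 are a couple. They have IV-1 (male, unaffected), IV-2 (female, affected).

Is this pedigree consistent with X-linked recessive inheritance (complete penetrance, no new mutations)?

Yes

A consistent assignment under X-linked recessive exists: I-1 X^g Y, I-2 X^G X^G, II-1 X^G X^g, II-2 X^G Y, III-1 X^G X^g, III-2 X^G X^G, III-3 X^G X^G, III-4 X^G X^G, III-5 X^g Y, IV-1 X^G Y, IV-2 X^g X^g.
In this assignment every recorded phenotype matches its genotype and every non-founder's genotype is obtainable from its parents' genotypes, so the pedigree is consistent.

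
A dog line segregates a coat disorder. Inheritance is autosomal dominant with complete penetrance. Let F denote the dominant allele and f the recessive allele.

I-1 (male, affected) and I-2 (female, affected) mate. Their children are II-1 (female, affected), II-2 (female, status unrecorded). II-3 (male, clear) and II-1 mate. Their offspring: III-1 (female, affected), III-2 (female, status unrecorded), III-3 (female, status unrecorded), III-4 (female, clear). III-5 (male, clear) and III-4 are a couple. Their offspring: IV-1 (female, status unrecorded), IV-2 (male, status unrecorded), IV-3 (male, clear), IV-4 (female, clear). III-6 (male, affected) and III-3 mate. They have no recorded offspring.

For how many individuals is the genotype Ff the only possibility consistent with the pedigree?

2

Obligate heterozygotes: II-1 is affected so carries F and passed f to III-4 (ff), so II-1 is Ff; III-1 is affected so carries F and received f from II-3 (ff), so III-1 is Ff.
Every other individual is either homozygous by phenotype or has at least one consistent homozygous assignment, so the count is 2.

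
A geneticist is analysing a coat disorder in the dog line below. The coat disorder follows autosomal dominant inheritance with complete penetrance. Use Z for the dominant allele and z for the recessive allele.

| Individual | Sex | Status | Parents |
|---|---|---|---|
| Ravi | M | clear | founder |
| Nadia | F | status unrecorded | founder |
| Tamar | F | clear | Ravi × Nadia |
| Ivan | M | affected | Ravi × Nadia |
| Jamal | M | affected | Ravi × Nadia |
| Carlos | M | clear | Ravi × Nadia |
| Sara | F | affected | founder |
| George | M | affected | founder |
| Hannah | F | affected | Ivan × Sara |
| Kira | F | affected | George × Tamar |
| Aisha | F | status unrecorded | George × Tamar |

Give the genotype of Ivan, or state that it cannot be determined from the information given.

From phenotype alone, Ivan is ZZ or Zz.
Ivan is affected so carries Z and received z from Ravi (zz), so Ivan is Zz.

Zz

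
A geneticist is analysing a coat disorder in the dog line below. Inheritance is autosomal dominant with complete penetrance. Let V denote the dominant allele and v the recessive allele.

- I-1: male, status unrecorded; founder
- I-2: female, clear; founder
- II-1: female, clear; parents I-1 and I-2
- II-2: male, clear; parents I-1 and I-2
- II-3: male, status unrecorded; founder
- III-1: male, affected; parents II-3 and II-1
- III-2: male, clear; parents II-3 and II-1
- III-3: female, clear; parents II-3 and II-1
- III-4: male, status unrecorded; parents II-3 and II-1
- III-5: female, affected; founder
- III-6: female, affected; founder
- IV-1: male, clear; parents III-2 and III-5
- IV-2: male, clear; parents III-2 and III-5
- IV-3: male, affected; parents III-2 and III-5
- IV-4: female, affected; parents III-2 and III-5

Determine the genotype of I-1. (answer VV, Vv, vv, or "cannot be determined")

cannot be determined

I-1's phenotype is unrecorded, and no parent or child forces a single allele at both positions; consistent genotype assignments exist with I-1 as Vv or vv.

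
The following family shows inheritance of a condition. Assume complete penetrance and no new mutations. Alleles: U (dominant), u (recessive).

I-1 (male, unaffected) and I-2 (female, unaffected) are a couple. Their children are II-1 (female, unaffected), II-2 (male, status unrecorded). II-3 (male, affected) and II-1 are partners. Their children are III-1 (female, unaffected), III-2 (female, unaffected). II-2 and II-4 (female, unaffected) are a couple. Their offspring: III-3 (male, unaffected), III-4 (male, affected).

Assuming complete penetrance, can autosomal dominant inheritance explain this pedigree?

No assignment of genotypes under autosomal dominant satisfies every parent–offspring relationship, so the pedigree is inconsistent.

No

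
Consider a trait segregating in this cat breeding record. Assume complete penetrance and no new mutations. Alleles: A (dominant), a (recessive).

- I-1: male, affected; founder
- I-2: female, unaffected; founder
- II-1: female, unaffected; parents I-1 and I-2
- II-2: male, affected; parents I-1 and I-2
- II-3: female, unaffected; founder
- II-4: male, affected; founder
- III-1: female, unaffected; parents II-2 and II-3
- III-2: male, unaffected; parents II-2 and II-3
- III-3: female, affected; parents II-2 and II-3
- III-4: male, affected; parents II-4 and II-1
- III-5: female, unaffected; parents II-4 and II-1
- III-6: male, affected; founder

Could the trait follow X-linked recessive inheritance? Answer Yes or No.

A consistent assignment under X-linked recessive exists: I-1 X^a Y, I-2 X^A X^a, II-1 X^A X^a, II-2 X^a Y, II-3 X^A X^a, II-4 X^a Y, III-1 X^A X^a, III-2 X^A Y, III-3 X^a X^a, III-4 X^a Y, III-5 X^A X^a, III-6 X^a Y.
In this assignment every recorded phenotype matches its genotype and every non-founder's genotype is obtainable from its parents' genotypes, so the pedigree is consistent.

Yes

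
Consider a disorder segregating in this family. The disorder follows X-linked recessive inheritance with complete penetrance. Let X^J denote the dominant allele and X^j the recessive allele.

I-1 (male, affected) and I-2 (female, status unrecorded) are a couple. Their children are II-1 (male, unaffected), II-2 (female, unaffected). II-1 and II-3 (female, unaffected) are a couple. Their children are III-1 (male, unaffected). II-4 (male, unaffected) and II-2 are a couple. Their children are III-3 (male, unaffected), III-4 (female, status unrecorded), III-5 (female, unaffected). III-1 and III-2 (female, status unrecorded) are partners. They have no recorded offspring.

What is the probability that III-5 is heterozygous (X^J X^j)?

1/2

II-4 is unaffected, so II-4 is X^J Y.
II-2 is unaffected so carries J and received j from I-1 (X^j Y), so II-2 is X^J X^j.
Their cross gives offspring ratios 1/2 X^J X^J : 1/2 X^J X^j. Conditioning on III-5 being unaffected, P(X^J X^j) = 1/2 / 1 = 1/2.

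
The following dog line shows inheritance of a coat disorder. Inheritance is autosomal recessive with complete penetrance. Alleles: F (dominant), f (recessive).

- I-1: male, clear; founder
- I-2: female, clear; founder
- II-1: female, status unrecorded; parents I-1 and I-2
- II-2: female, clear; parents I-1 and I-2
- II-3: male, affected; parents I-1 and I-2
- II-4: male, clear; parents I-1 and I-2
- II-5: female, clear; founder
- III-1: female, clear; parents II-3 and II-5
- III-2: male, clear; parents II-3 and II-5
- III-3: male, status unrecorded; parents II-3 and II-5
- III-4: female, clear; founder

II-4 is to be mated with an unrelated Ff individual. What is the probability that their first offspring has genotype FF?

I-1 is clear so carries F and passed f to II-3 (ff), so I-1 is Ff.
I-2 is clear so carries F and passed f to II-3 (ff), so I-2 is Ff.
II-4 is a clear offspring of I-1 (Ff) × I-2 (Ff), whose cross gives 1/4 FF : 1/2 Ff : 1/4 ff; conditioning on being clear, II-4 is FF with probability 1/3, Ff with probability 2/3.
Summing over parental genotype combinations, P(offspring has genotype FF) = 1/3·1/2 + 2/3·1/4 = 1/3.

1/3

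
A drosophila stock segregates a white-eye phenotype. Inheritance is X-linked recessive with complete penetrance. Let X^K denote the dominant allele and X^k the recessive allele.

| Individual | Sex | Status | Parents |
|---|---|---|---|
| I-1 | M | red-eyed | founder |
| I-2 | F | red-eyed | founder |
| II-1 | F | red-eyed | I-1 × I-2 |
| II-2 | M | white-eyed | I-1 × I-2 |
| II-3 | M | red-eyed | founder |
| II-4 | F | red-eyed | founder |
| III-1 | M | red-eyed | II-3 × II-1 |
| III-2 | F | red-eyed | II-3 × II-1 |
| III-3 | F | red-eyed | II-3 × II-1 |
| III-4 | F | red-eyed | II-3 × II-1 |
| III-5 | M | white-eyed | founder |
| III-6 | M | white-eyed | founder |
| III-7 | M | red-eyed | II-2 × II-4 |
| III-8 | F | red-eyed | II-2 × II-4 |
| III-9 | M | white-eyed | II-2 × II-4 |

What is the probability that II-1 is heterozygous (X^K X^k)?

1/3

I-1 is red-eyed, so I-1 is X^K Y.
I-2 is red-eyed so carries K and passed k to II-2 (X^k Y), so I-2 is X^K X^k.
Their cross gives offspring ratios 1/2 X^K X^K : 1/2 X^K X^k. Conditioning on II-1 being red-eyed, P(X^K X^k) = 1/2 / 1 = 1/2 before taking II-1's own offspring into account.
II-3 is red-eyed, so II-3 is X^K Y.
Now use II-1's offspring. Probability of each recorded status — red-eyed son III-1: 1/2 if II-1 is X^K X^k, 1 if X^K X^K. (III-2, III-3, III-4: equally likely either way, so uninformative.)
Bayes: P(X^K X^k) = 1/2·1/2 / (1/2·1/2 + 1/2·1) = 1/3.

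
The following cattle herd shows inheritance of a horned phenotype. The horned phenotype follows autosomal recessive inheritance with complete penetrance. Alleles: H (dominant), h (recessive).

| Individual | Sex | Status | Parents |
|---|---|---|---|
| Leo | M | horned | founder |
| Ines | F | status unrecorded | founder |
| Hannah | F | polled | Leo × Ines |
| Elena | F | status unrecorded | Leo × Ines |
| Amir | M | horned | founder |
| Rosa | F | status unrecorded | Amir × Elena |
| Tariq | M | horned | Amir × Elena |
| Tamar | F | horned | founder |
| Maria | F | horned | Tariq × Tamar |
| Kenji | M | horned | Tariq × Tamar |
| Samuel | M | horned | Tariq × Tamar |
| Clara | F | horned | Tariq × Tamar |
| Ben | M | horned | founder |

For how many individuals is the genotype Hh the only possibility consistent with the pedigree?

1

Obligate heterozygotes: Hannah is polled so carries H and received h from Leo (hh), so Hannah is Hh.
Every other individual is either homozygous by phenotype or has at least one consistent homozygous assignment, so the count is 1.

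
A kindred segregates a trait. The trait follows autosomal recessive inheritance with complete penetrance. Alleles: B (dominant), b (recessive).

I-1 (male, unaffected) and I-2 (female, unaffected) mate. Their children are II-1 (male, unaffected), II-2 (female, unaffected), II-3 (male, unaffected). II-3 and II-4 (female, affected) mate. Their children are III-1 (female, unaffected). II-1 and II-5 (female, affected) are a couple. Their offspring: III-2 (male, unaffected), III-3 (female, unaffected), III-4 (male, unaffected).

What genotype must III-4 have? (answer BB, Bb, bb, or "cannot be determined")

Bb

From phenotype alone, III-4 is BB or Bb.
III-4 is unaffected so carries B and received b from II-5 (bb), so III-4 is Bb.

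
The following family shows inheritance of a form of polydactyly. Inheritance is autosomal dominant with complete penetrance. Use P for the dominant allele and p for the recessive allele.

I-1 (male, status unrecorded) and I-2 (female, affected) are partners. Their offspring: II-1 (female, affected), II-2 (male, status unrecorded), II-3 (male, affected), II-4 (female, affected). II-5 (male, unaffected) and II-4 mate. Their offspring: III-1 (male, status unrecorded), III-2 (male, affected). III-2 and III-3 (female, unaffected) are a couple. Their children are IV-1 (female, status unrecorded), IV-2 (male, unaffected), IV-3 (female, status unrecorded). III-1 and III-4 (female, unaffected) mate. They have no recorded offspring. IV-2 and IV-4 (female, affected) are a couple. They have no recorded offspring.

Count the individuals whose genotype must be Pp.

1

Obligate heterozygotes: III-2 is affected so carries P and received p from II-5 (pp), so III-2 is Pp.
Every other individual is either homozygous by phenotype or has at least one consistent homozygous assignment, so the count is 1.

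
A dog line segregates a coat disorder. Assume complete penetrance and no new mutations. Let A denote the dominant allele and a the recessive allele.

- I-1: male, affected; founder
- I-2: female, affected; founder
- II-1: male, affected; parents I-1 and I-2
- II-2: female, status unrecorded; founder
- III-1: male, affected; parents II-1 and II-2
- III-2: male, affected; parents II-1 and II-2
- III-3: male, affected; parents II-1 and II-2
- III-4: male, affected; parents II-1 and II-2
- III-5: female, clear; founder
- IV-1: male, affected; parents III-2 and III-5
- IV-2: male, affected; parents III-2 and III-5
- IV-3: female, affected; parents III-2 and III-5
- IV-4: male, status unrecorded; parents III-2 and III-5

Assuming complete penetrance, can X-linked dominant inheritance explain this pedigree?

No

Under X-linked dominant, IV-1 (affected, male) cannot arise from III-2 (affected) × III-5 (clear).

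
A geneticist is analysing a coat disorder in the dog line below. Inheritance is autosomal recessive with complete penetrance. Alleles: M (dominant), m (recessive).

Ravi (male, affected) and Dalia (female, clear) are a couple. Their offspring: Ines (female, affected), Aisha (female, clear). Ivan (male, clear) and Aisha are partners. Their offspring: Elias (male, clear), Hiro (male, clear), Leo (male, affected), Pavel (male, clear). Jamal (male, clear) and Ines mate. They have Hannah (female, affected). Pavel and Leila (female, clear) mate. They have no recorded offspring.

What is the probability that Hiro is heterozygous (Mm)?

2/3

Ivan is clear so carries M and passed m to Leo (mm), so Ivan is Mm.
Aisha is clear so carries M and received m from Ravi (mm), so Aisha is Mm.
Their cross gives offspring ratios 1/4 MM : 1/2 Mm : 1/4 mm. Conditioning on Hiro being clear, P(Mm) = 1/2 / 3/4 = 2/3.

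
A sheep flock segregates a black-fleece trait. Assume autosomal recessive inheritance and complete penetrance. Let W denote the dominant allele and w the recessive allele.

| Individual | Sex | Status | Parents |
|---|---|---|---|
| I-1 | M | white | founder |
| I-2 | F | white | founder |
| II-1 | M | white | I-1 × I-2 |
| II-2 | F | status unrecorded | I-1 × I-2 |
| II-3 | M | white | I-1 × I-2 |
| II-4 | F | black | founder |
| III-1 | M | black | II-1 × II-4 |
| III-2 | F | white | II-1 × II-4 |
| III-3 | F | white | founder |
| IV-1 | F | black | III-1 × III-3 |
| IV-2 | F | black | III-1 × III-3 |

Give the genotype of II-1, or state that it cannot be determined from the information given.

From phenotype alone, II-1 is WW or Ww.
II-1 is white so carries W and passed w to III-1 (ww), so II-1 is Ww.

Ww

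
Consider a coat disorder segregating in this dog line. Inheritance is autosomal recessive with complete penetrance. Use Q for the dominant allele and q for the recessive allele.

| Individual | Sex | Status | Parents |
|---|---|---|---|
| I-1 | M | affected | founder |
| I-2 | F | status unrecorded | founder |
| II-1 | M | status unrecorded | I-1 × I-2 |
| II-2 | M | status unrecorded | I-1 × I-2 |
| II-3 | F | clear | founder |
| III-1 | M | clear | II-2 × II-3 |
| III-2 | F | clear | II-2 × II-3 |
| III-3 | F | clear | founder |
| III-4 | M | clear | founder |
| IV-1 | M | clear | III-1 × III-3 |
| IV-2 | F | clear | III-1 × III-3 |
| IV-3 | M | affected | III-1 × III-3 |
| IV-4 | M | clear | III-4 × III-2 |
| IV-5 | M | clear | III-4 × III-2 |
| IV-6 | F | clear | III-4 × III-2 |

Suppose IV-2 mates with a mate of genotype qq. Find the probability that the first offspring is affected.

III-1 is clear so carries Q and passed q to IV-3 (qq), so III-1 is Qq.
III-3 is clear so carries Q and passed q to IV-3 (qq), so III-3 is Qq.
IV-2 is a clear offspring of III-1 (Qq) × III-3 (Qq), whose cross gives 1/4 QQ : 1/2 Qq : 1/4 qq; conditioning on being clear, IV-2 is QQ with probability 1/3, Qq with probability 2/3.
Summing over parental genotype combinations, P(offspring is affected) = 2/3·1/2 = 1/3.

1/3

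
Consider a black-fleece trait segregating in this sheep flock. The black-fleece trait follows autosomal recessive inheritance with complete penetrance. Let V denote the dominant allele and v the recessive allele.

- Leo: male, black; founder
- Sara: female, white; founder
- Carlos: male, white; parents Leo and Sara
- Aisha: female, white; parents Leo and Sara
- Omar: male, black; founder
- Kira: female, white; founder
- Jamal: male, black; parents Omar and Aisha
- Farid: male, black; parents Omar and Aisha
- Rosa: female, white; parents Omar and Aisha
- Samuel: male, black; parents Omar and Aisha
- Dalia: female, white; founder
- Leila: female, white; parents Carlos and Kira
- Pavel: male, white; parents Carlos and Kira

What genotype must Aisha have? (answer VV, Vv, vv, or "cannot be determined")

Vv

From phenotype alone, Aisha is VV or Vv.
Aisha is white so carries V and received v from Leo (vv), so Aisha is Vv.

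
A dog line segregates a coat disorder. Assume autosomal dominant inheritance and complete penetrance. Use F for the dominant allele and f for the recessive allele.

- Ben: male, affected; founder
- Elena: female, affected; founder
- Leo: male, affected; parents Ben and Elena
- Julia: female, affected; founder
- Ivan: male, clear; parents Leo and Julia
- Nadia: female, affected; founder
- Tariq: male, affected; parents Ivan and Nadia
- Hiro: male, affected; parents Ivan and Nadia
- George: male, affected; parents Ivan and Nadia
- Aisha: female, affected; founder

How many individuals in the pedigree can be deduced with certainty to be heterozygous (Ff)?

5

Obligate heterozygotes: Leo is affected so carries F and passed f to Ivan (ff), so Leo is Ff; Julia is affected so carries F and passed f to Ivan (ff), so Julia is Ff; Tariq is affected so carries F and received f from Ivan (ff), so Tariq is Ff; Hiro is affected so carries F and received f from Ivan (ff), so Hiro is Ff; George is affected so carries F and received f from Ivan (ff), so George is Ff.
Every other individual is either homozygous by phenotype or has at least one consistent homozygous assignment, so the count is 5.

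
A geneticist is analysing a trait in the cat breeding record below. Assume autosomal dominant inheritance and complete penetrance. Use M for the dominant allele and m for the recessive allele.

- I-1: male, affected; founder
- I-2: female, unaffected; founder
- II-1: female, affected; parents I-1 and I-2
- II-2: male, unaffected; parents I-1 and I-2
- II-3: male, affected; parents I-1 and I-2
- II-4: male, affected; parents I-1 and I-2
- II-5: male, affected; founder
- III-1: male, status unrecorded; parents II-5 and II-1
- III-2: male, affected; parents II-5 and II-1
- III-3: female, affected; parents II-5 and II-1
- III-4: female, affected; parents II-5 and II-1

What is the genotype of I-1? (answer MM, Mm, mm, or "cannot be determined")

Mm

From phenotype alone, I-1 is MM or Mm.
I-1 is affected so carries M and passed m to II-2 (mm), so I-1 is Mm.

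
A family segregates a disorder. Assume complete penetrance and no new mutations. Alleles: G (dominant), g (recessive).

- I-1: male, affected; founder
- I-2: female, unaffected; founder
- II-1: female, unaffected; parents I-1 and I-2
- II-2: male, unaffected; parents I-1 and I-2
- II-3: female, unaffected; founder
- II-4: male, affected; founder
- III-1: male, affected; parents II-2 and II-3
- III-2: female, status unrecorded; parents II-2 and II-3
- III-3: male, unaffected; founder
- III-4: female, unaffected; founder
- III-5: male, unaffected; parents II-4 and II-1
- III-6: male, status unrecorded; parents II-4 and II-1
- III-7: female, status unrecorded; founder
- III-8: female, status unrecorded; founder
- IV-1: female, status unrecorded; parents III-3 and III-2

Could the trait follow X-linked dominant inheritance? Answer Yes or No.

Under X-linked dominant, II-1 (unaffected, female) cannot arise from I-1 (affected) × I-2 (unaffected).

No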